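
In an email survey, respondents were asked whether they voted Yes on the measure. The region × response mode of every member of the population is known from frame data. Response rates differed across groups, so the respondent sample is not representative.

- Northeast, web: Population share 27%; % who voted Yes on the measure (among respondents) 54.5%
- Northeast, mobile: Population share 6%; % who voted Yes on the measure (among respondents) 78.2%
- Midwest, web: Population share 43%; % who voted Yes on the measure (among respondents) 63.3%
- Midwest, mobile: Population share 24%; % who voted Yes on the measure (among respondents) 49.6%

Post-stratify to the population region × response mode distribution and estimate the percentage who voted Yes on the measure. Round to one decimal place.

Weight each group's respondent value by its population share:
  Northeast, web: 0.27 × 54.5 = 14.715
  Northeast, mobile: 0.06 × 78.2 = 4.692
  Midwest, web: 0.43 × 63.3 = 27.219
  Midwest, mobile: 0.24 × 49.6 = 11.904
Post-stratified estimate = 58.53 → 58.5%.

58.5%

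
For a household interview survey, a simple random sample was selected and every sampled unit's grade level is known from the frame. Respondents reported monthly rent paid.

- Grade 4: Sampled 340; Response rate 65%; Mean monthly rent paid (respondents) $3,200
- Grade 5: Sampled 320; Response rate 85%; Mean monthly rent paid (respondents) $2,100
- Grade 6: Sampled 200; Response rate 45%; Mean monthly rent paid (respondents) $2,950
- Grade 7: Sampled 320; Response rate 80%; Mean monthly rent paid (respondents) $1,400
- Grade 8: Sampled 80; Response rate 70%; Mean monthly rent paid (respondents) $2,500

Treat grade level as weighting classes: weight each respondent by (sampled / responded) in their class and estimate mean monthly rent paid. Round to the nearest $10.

With weight = n_sampled/n_responded per class, the weighted class total is n_sampled:
  Grade 4: 340 × 3200 = 1,088,000
  Grade 5: 320 × 2100 = 672,000
  Grade 6: 200 × 2950 = 590,000
  Grade 7: 320 × 1400 = 448,000
  Grade 8: 80 × 2500 = 200,000
Adjusted estimate = 2,998,000 / 1,260 = 2379.37 → $2,380.

$2,380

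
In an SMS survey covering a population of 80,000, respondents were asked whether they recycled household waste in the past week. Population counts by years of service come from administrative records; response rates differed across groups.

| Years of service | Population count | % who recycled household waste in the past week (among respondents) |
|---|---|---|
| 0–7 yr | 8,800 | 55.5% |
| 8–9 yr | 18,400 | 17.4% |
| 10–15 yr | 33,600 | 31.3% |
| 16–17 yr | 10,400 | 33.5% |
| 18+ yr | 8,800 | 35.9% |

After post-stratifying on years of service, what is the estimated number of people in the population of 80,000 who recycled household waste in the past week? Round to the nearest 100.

Each cell contributes its population count × the respondent rate:
  0–7 yr: 8,800 × 55.5% = 4884
  8–9 yr: 18,400 × 17.4% = 3201.6
  10–15 yr: 33,600 × 31.3% = 10516.8
  16–17 yr: 10,400 × 33.5% = 3484
  18+ yr: 8,800 × 35.9% = 3159.2
Estimated total = 25245.6 → 25,200.

25,200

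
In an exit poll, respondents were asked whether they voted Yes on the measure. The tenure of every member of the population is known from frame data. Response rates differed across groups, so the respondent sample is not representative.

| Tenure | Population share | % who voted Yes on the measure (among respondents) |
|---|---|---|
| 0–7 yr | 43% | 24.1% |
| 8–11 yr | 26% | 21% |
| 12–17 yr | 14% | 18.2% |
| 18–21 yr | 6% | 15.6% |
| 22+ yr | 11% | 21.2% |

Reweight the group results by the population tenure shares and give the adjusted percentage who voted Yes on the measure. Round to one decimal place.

21.6%

Weight each group's respondent value by its population share:
  0–7 yr: 0.43 × 24.1 = 10.363
  8–11 yr: 0.26 × 21 = 5.46
  12–17 yr: 0.14 × 18.2 = 2.548
  18–21 yr: 0.06 × 15.6 = 0.936
  22+ yr: 0.11 × 21.2 = 2.332
Post-stratified estimate = 21.639 → 21.6%.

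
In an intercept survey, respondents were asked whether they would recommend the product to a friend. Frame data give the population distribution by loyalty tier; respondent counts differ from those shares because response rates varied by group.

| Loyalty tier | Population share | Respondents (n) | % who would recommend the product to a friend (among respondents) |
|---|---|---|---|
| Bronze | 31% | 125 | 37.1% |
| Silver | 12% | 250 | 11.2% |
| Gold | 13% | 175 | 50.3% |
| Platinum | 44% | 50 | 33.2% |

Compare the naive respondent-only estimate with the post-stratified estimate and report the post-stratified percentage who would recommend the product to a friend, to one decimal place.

Naive respondent-only estimate (weights = respondent counts):
  (125/600)×37.1 + (250/600)×11.2 + (175/600)×50.3 + (50/600)×33.2 = 29.8333%
Post-stratifying to population shares instead:
  0.31×37.1 + 0.12×11.2 + 0.13×50.3 + 0.44×33.2 = 33.992%

34.0%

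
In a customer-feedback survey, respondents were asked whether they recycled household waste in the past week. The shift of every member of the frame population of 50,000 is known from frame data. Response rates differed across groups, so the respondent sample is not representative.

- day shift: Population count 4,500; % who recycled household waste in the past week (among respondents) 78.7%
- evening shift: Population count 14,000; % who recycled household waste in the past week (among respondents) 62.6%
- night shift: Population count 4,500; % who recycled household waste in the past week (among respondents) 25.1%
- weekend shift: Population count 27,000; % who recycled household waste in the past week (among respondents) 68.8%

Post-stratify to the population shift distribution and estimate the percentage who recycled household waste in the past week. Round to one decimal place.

Each cell contributes population-share × respondent value:
  day shift: (4,500/50,000) × 78.7 = 7.083
  evening shift: (14,000/50,000) × 62.6 = 17.528
  night shift: (4,500/50,000) × 25.1 = 2.259
  weekend shift: (27,000/50,000) × 68.8 = 37.152
Post-stratified estimate = 64.022 → 64.0%.

64.0%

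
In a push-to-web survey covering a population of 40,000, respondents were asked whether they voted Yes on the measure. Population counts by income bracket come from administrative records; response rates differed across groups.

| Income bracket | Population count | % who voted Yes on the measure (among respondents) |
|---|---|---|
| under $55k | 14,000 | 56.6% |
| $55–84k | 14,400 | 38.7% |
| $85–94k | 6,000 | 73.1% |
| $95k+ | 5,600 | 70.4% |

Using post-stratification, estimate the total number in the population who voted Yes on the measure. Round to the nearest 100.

Apply each group's respondent rate to its population count:
  under $55k: 14,000 × 56.6% = 7924
  $55–84k: 14,400 × 38.7% = 5572.8
  $85–94k: 6,000 × 73.1% = 4386
  $95k+: 5,600 × 70.4% = 3942.4
Estimated total = 21825.2 → 21,800.

21,800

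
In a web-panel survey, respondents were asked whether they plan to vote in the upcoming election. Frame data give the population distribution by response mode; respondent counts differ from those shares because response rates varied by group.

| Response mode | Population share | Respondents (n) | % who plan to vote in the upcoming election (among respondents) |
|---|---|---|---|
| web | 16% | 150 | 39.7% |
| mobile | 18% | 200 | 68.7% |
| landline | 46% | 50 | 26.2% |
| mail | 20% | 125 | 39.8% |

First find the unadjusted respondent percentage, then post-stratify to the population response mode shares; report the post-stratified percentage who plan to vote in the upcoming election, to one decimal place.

38.7%

Unadjusted (pooled respondent) estimate weights by respondent counts:
  (150/525)×39.7 + (200/525)×68.7 + (50/525)×26.2 + (125/525)×39.8 = 49.4857%
Post-stratified estimate weights by population shares:
  0.16×39.7 + 0.18×68.7 + 0.46×26.2 + 0.2×39.8 = 38.73%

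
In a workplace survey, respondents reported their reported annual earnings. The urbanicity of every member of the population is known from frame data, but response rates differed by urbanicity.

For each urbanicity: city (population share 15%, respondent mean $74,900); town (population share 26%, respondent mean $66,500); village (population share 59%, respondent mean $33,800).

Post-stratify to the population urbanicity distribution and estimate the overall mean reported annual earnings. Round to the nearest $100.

$48,500

Post-stratification weights by population share, not respondent share:
  city: 0.15 × 74,900 = 11,235
  town: 0.26 × 66,500 = 17,290
  village: 0.59 × 33,800 = 19,942
Post-stratified estimate = 48,467 → $48,500.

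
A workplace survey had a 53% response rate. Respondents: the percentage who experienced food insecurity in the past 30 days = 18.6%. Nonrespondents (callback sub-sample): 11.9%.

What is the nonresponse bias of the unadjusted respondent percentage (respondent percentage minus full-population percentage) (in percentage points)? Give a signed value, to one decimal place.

+3.1 percentage points

Nonresponse fraction = 1 − 0.53 = 0.47.
Bias = (nonresponse fraction) × (respondent percentage − nonrespondent percentage)
     = 0.47 × (18.6 − 11.9) = 0.47 × 6.7 = 3.149.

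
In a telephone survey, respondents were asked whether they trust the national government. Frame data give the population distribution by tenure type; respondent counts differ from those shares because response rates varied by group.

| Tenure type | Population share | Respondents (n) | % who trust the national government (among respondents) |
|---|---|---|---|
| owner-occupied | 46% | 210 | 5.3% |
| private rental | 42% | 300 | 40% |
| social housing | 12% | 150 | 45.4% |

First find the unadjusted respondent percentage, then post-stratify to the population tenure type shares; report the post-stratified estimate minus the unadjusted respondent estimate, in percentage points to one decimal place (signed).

-5.5 percentage points

Naive respondent-only estimate (weights = respondent counts):
  (210/660)×5.3 + (300/660)×40 + (150/660)×45.4 = 30.1864%
Post-stratified estimate weights by population shares:
  0.46×5.3 + 0.42×40 + 0.12×45.4 = 24.686%
Difference = 24.686 − 30.1864 = -5.5004 pp.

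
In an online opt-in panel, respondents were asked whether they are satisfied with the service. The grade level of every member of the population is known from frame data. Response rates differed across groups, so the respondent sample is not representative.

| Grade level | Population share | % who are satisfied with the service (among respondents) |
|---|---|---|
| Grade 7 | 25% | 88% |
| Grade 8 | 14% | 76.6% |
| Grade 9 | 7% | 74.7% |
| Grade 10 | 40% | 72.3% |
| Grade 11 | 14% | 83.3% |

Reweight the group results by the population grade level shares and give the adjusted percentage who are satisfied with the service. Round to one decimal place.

78.5%

Post-stratification weights by population share, not respondent share:
  Grade 7: 0.25 × 88 = 22
  Grade 8: 0.14 × 76.6 = 10.724
  Grade 9: 0.07 × 74.7 = 5.229
  Grade 10: 0.4 × 72.3 = 28.92
  Grade 11: 0.14 × 83.3 = 11.662
Post-stratified estimate = 78.535 → 78.5%.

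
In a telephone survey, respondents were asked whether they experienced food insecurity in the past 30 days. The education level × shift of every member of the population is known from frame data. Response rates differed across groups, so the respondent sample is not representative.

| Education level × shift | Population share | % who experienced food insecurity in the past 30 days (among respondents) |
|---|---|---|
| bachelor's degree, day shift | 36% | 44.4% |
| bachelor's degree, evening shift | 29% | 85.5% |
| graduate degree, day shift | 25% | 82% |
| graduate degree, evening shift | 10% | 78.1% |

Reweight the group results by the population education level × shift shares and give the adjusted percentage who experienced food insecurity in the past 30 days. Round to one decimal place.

69.1%

Weight each group's respondent value by its population share:
  bachelor's degree, day shift: 0.36 × 44.4 = 15.984
  bachelor's degree, evening shift: 0.29 × 85.5 = 24.795
  graduate degree, day shift: 0.25 × 82 = 20.5
  graduate degree, evening shift: 0.1 × 78.1 = 7.81
Post-stratified estimate = 69.089 → 69.1%.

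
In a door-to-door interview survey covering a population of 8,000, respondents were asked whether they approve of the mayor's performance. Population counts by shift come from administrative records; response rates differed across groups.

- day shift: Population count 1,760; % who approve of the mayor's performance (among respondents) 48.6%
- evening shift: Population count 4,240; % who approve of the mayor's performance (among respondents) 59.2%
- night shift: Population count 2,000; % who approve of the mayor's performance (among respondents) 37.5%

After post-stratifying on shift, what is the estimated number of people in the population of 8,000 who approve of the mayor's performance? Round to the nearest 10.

Estimated count per cell = population count × respondent percentage:
  day shift: 1,760 × 48.6% = 855.36
  evening shift: 4,240 × 59.2% = 2510.08
  night shift: 2,000 × 37.5% = 750
Estimated total = 4115.44 → 4,120.

4,120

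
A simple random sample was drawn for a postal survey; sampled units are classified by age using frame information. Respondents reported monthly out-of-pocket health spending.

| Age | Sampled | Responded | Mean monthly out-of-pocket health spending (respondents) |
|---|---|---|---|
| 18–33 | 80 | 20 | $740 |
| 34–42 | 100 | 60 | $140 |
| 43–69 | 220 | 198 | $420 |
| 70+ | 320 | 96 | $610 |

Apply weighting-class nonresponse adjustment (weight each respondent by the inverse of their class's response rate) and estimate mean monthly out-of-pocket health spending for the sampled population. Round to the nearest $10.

$500

Response rates by class: 18–33 20/80 = 25%, 34–42 60/100 = 60%, 43–69 198/220 = 90%, 70+ 96/320 = 30%.
With weight = n_sampled/n_responded per class, the weighted class total is n_sampled:
  18–33: 80 × 740 = 59,200
  34–42: 100 × 140 = 14,000
  43–69: 220 × 420 = 92,400
  70+: 320 × 610 = 195,200
Adjusted estimate = 360,800 / 720 = 501.111 → $500.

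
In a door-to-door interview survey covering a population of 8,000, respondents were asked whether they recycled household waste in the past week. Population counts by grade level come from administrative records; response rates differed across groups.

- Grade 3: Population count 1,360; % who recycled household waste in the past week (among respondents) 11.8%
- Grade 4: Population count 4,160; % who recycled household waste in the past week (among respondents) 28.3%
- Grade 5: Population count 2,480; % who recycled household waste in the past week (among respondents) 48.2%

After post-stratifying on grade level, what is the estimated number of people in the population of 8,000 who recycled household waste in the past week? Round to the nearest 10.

Apply each group's respondent rate to its population count:
  Grade 3: 1,360 × 11.8% = 160.48
  Grade 4: 4,160 × 28.3% = 1177.28
  Grade 5: 2,480 × 48.2% = 1195.36
Estimated total = 2533.12 → 2,530.

2,530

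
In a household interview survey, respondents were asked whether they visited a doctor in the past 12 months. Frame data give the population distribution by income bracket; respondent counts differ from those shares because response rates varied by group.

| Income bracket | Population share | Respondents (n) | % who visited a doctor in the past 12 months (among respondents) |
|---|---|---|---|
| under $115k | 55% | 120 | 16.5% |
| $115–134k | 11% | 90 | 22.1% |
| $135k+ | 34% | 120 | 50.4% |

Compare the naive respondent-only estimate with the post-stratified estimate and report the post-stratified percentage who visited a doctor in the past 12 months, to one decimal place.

28.6%

Without adjustment, the pooled respondent share is:
  (120/330)×16.5 + (90/330)×22.1 + (120/330)×50.4 = 30.3545%
Post-stratifying to population shares instead:
  0.55×16.5 + 0.11×22.1 + 0.34×50.4 = 28.642%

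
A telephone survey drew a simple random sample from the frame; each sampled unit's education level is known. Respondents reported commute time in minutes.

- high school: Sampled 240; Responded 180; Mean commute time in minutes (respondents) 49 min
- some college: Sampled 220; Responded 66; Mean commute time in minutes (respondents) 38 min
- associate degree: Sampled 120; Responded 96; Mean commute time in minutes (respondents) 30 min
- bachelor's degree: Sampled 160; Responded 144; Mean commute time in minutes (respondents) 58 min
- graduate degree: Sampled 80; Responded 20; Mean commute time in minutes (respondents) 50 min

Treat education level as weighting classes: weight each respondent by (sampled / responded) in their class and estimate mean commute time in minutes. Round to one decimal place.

45.1

Class response rates: high school 180/240 = 75%, some college 66/220 = 30%, associate degree 96/120 = 80%, bachelor's degree 144/160 = 90%, graduate degree 20/80 = 25%.
Each respondent's weight = sampled/responded in their class; summing within a class gives n_sampled, so:
  high school: 240 × 49 = 11,760
  some college: 220 × 38 = 8360
  associate degree: 120 × 30 = 3600
  bachelor's degree: 160 × 58 = 9280
  graduate degree: 80 × 50 = 4000
Adjusted estimate = 37,000 / 820 = 45.122 → 45.1.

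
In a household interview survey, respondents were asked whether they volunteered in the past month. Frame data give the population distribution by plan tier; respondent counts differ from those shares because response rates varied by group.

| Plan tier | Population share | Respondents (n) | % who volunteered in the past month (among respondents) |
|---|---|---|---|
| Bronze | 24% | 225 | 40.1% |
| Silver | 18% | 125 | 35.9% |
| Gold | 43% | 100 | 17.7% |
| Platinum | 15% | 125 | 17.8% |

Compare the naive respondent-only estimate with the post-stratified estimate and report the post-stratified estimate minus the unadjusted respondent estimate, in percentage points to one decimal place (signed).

Unadjusted (pooled respondent) estimate weights by respondent counts:
  (225/575)×40.1 + (125/575)×35.9 + (100/575)×17.7 + (125/575)×17.8 = 30.4435%
Post-stratifying to population shares instead:
  0.24×40.1 + 0.18×35.9 + 0.43×17.7 + 0.15×17.8 = 26.367%
Difference = 26.367 − 30.4435 = -4.0765 pp.

-4.1 percentage points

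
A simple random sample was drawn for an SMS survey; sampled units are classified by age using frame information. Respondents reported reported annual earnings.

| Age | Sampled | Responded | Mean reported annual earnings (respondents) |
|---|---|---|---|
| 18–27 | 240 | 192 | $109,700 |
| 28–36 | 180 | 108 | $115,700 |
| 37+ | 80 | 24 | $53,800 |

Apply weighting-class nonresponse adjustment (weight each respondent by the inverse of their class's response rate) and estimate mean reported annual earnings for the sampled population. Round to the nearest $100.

$102,900

Response rates by class: 18–27 192/240 = 80%, 28–36 108/180 = 60%, 37+ 24/80 = 30%.
Inverse-response-rate weighting restores each class to its sampled count, so class totals weight by n_sampled:
  18–27: 240 × 109,700 = 26,328,000
  28–36: 180 × 115,700 = 20,826,000
  37+: 80 × 53,800 = 4,304,000
Adjusted estimate = 51,458,000 / 500 = 102,916 → $102,900.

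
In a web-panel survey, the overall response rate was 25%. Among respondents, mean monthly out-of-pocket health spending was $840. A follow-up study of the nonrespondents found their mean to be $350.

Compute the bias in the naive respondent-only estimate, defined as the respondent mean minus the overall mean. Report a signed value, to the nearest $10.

+$370

Nonresponse fraction = 1 − 0.25 = 0.75.
Bias = (nonresponse fraction) × (respondent mean − nonrespondent mean)
     = 0.75 × (840 − 350) = 0.75 × 490 = 367.5.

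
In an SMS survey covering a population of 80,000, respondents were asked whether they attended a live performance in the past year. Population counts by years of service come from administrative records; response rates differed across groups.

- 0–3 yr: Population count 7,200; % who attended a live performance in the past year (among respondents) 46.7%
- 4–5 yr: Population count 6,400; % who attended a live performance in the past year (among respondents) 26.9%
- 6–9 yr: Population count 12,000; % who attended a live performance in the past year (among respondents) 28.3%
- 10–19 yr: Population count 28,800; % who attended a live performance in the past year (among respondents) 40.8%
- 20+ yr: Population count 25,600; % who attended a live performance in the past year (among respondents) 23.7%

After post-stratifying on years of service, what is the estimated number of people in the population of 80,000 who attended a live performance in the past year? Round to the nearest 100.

Apply each group's respondent rate to its population count:
  0–3 yr: 7,200 × 46.7% = 3362.4
  4–5 yr: 6,400 × 26.9% = 1721.6
  6–9 yr: 12,000 × 28.3% = 3396
  10–19 yr: 28,800 × 40.8% = 11750.4
  20+ yr: 25,600 × 23.7% = 6067.2
Estimated total = 26297.6 → 26,300.

26,300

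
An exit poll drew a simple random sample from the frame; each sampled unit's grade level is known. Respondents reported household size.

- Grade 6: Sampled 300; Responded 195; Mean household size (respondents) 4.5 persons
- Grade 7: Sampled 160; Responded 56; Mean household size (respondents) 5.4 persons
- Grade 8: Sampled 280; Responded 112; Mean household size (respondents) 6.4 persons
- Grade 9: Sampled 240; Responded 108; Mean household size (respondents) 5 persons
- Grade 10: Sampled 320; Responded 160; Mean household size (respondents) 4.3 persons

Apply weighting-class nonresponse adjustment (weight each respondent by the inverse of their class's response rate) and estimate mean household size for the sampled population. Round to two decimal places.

Response rates by class: Grade 6 195/300 = 65%, Grade 7 56/160 = 35%, Grade 8 112/280 = 40%, Grade 9 108/240 = 45%, Grade 10 160/320 = 50%.
Each respondent's weight = sampled/responded in their class; summing within a class gives n_sampled, so:
  Grade 6: 300 × 4.5 = 1350
  Grade 7: 160 × 5.4 = 864
  Grade 8: 280 × 6.4 = 1792
  Grade 9: 240 × 5 = 1200
  Grade 10: 320 × 4.3 = 1376
Adjusted estimate = 6582 / 1,300 = 5.06308 → 5.06.

5.06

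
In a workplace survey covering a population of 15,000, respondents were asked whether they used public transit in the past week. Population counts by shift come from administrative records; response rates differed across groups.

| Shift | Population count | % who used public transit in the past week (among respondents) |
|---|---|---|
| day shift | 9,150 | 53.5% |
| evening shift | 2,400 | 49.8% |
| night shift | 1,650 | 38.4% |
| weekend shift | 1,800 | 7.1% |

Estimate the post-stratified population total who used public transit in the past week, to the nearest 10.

6,850

Estimated count per cell = population count × respondent percentage:
  day shift: 9,150 × 53.5% = 4895.25
  evening shift: 2,400 × 49.8% = 1195.2
  night shift: 1,650 × 38.4% = 633.6
  weekend shift: 1,800 × 7.1% = 127.8
Estimated total = 6851.85 → 6,850.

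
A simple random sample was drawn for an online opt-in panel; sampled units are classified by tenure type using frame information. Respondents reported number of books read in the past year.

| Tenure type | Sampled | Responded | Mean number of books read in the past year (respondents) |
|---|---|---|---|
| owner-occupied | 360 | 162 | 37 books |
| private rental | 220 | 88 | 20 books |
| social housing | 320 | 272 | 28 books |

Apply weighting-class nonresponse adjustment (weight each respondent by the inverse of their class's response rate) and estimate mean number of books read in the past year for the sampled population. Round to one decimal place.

29.6

Class response rates: owner-occupied 162/360 = 45%, private rental 88/220 = 40%, social housing 272/320 = 85%.
Weighting each respondent by the inverse class response rate inflates each class back to its sampled size, so the class weight is n_sampled:
  owner-occupied: 360 × 37 = 13,320
  private rental: 220 × 20 = 4400
  social housing: 320 × 28 = 8960
Adjusted estimate = 26,680 / 900 = 29.6444 → 29.6.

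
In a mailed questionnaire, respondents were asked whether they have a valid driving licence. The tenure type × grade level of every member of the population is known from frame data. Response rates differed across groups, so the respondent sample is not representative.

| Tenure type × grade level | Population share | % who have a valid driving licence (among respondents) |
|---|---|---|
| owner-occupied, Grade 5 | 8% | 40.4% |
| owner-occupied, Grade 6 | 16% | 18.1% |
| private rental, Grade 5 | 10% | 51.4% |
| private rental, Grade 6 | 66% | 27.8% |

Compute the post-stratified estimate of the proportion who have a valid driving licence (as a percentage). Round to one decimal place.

29.6%

Each cell contributes population-share × respondent value:
  owner-occupied, Grade 5: 0.08 × 40.4 = 3.232
  owner-occupied, Grade 6: 0.16 × 18.1 = 2.896
  private rental, Grade 5: 0.1 × 51.4 = 5.14
  private rental, Grade 6: 0.66 × 27.8 = 18.348
Post-stratified estimate = 29.616 → 29.6%.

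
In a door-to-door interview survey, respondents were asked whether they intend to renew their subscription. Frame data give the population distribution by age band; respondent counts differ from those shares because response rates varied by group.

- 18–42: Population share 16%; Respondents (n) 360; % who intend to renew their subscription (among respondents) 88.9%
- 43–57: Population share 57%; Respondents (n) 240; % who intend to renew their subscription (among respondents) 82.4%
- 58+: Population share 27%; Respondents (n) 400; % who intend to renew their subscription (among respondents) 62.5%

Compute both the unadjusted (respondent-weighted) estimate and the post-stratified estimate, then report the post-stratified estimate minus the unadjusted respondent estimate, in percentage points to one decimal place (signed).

Naive respondent-only estimate (weights = respondent counts):
  (360/1000)×88.9 + (240/1000)×82.4 + (400/1000)×62.5 = 76.78%
Reweighting by population age band shares:
  0.16×88.9 + 0.57×82.4 + 0.27×62.5 = 78.067%
Difference = 78.067 − 76.78 = 1.287 pp.

+1.3 percentage points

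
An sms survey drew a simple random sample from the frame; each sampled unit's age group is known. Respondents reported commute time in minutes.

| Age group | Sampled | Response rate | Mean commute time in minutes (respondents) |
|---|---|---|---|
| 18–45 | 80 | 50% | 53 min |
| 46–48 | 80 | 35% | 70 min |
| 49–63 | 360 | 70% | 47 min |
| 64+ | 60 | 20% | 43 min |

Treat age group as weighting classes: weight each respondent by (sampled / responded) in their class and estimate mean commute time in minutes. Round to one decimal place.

With weight = n_sampled/n_responded per class, the weighted class total is n_sampled:
  18–45: 80 × 53 = 4240
  46–48: 80 × 70 = 5600
  49–63: 360 × 47 = 16,920
  64+: 60 × 43 = 2580
Adjusted estimate = 29,340 / 580 = 50.5862 → 50.6.

50.6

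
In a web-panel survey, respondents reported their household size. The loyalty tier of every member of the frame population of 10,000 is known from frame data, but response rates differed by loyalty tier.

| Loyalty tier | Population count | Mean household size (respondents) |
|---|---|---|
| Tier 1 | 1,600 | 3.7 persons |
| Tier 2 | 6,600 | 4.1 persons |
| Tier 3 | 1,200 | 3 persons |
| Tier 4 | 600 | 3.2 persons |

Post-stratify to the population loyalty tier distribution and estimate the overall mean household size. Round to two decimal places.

Each cell contributes population-share × respondent value:
  Tier 1: (1,600/10,000) × 3.7 = 0.592
  Tier 2: (6,600/10,000) × 4.1 = 2.706
  Tier 3: (1,200/10,000) × 3 = 0.36
  Tier 4: (600/10,000) × 3.2 = 0.192
Post-stratified estimate = 3.85 → 3.85.

3.85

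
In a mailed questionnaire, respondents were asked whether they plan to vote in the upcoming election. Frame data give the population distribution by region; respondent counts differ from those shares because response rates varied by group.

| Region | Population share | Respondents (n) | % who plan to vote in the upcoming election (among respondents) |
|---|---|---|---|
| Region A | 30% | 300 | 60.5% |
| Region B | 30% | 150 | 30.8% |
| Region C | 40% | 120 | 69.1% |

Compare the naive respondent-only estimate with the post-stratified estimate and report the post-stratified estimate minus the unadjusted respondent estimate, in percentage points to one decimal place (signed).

Naive respondent-only estimate (weights = respondent counts):
  (300/570)×60.5 + (150/570)×30.8 + (120/570)×69.1 = 54.4947%
Reweighting by population region shares:
  0.3×60.5 + 0.3×30.8 + 0.4×69.1 = 55.03%
Difference = 55.03 − 54.4947 = 0.5353 pp.

+0.5 percentage points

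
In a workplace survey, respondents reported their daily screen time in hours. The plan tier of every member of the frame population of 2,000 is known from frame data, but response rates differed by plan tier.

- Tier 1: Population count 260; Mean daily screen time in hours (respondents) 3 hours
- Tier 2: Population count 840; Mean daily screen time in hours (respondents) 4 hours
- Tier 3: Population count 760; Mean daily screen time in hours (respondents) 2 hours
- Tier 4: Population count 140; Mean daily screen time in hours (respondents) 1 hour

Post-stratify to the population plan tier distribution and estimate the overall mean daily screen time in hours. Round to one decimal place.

2.9

Post-stratification weights by population share, not respondent share:
  Tier 1: (260/2,000) × 3 = 0.39
  Tier 2: (840/2,000) × 4 = 1.68
  Tier 3: (760/2,000) × 2 = 0.76
  Tier 4: (140/2,000) × 1 = 0.07
Post-stratified estimate = 2.9 → 2.9.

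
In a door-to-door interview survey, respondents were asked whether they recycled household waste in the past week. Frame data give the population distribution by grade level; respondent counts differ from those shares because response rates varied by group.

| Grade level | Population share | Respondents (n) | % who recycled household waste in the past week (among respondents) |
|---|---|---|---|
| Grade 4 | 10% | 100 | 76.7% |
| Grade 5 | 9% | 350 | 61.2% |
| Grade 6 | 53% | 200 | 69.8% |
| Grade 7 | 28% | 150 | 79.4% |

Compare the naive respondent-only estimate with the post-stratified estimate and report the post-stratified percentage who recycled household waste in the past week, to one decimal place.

72.4%

Without adjustment, the pooled respondent share is:
  (100/800)×76.7 + (350/800)×61.2 + (200/800)×69.8 + (150/800)×79.4 = 68.7%
Reweighting by population grade level shares:
  0.1×76.7 + 0.09×61.2 + 0.53×69.8 + 0.28×79.4 = 72.404%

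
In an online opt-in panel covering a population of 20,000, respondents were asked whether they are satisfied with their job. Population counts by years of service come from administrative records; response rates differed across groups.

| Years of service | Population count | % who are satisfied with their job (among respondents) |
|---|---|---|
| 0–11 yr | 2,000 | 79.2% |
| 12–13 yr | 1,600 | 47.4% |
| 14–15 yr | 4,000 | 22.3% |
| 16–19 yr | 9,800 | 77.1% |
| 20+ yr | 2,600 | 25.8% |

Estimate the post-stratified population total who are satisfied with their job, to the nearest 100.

Apply each group's respondent rate to its population count:
  0–11 yr: 2,000 × 79.2% = 1584
  12–13 yr: 1,600 × 47.4% = 758.4
  14–15 yr: 4,000 × 22.3% = 892
  16–19 yr: 9,800 × 77.1% = 7555.8
  20+ yr: 2,600 × 25.8% = 670.8
Estimated total = 11,461 → 11,500.

11,500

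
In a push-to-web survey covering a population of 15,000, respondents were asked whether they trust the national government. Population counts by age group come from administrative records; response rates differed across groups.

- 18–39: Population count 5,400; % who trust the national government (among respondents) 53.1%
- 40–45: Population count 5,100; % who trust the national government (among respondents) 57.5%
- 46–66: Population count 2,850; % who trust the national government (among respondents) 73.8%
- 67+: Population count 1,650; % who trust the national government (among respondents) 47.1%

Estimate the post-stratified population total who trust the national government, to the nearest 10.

Apply each group's respondent rate to its population count:
  18–39: 5,400 × 53.1% = 2867.4
  40–45: 5,100 × 57.5% = 2932.5
  46–66: 2,850 × 73.8% = 2103.3
  67+: 1,650 × 47.1% = 777.15
Estimated total = 8680.35 → 8,680.

8,680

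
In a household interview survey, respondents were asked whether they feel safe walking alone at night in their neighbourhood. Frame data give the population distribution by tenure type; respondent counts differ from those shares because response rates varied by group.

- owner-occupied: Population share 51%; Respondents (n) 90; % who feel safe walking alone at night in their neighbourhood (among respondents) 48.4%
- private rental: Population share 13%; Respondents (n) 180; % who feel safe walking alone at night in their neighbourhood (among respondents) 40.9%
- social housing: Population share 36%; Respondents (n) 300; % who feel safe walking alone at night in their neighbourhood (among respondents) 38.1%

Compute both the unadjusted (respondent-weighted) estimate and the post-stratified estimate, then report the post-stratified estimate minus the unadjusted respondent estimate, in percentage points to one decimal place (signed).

Unadjusted (pooled respondent) estimate weights by respondent counts:
  (90/570)×48.4 + (180/570)×40.9 + (300/570)×38.1 = 40.6105%
Reweighting by population tenure type shares:
  0.51×48.4 + 0.13×40.9 + 0.36×38.1 = 43.717%
Difference = 43.717 − 40.6105 = 3.1065 pp.

+3.1 percentage points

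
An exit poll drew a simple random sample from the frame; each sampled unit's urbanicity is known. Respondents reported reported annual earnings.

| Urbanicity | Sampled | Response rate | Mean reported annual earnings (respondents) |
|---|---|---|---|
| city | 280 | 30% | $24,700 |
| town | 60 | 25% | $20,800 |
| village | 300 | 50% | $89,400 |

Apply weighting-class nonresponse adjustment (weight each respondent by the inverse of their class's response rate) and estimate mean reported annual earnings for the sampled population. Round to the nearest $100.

Each respondent's weight = sampled/responded in their class; summing within a class gives n_sampled, so:
  city: 280 × 24,700 = 6,916,000
  town: 60 × 20,800 = 1,248,000
  village: 300 × 89,400 = 26,820,000
Adjusted estimate = 34,984,000 / 640 = 54662.5 → $54,700.

$54,700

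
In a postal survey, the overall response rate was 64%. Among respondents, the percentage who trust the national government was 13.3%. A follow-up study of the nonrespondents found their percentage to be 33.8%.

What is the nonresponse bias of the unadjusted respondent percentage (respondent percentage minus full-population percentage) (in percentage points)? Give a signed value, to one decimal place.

-7.4 percentage points

Nonresponse fraction = 1 − 0.64 = 0.36.
Bias = (nonresponse fraction) × (respondent percentage − nonrespondent percentage)
     = 0.36 × (13.3 − 33.8) = 0.36 × -20.5 = -7.38.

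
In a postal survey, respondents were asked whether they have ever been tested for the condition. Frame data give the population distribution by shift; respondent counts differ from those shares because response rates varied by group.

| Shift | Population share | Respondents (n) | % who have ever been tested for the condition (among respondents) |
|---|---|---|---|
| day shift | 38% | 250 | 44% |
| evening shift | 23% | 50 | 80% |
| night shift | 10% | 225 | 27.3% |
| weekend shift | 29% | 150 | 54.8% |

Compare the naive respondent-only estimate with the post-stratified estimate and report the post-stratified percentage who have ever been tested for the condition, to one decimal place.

53.7%

Unadjusted (pooled respondent) estimate weights by respondent counts:
  (250/675)×44 + (50/675)×80 + (225/675)×27.3 + (150/675)×54.8 = 43.5%
Reweighting by population shift shares:
  0.38×44 + 0.23×80 + 0.1×27.3 + 0.29×54.8 = 53.742%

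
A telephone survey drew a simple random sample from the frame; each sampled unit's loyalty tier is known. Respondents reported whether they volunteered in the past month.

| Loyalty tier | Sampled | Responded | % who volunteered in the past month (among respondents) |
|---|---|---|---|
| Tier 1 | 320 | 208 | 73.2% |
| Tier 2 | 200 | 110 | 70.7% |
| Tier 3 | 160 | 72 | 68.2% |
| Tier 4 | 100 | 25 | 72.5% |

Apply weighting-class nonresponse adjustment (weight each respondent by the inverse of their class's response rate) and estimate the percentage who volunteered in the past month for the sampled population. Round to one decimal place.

Response rates by class: Tier 1 208/320 = 65%, Tier 2 110/200 = 55%, Tier 3 72/160 = 45%, Tier 4 25/100 = 25%.
Each respondent's weight = sampled/responded in their class; summing within a class gives n_sampled, so:
  Tier 1: 320 × 73.2 = 23,424
  Tier 2: 200 × 70.7 = 14,140
  Tier 3: 160 × 68.2 = 10,912
  Tier 4: 100 × 72.5 = 7250
Adjusted estimate = 55,726 / 780 = 71.4436 → 71.4%.

71.4%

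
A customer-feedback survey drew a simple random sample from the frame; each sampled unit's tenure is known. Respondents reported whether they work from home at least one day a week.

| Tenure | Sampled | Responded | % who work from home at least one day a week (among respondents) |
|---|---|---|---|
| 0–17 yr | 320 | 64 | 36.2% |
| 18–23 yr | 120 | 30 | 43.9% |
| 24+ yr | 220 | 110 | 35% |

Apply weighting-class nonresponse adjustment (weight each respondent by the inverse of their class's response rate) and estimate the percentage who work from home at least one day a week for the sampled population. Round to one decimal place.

Class response rates: 0–17 yr 64/320 = 20%, 18–23 yr 30/120 = 25%, 24+ yr 110/220 = 50%.
Inverse-response-rate weighting restores each class to its sampled count, so class totals weight by n_sampled:
  0–17 yr: 320 × 36.2 = 11,584
  18–23 yr: 120 × 43.9 = 5268
  24+ yr: 220 × 35 = 7700
Adjusted estimate = 24,552 / 660 = 37.2 → 37.2%.

37.2%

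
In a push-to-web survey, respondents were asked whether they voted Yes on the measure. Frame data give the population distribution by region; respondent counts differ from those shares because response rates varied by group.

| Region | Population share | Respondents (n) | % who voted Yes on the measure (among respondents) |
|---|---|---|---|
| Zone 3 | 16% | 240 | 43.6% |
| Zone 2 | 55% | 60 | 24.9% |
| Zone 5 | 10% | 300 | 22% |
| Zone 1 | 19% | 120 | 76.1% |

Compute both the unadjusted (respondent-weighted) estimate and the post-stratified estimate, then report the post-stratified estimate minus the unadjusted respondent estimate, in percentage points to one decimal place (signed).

-1.1 percentage points

Unadjusted (pooled respondent) estimate weights by respondent counts:
  (240/720)×43.6 + (60/720)×24.9 + (300/720)×22 + (120/720)×76.1 = 38.4583%
Post-stratified estimate weights by population shares:
  0.16×43.6 + 0.55×24.9 + 0.1×22 + 0.19×76.1 = 37.33%
Difference = 37.33 − 38.4583 = -1.1283 pp.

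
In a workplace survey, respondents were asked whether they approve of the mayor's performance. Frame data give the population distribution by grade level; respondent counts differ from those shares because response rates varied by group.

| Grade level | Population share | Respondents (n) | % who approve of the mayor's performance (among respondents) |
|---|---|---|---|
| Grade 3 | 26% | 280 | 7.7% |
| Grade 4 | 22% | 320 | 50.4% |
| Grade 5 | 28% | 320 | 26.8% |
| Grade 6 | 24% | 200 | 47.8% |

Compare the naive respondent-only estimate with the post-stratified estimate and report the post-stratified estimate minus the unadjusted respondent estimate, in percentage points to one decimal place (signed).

Without adjustment, the pooled respondent share is:
  (280/1120)×7.7 + (320/1120)×50.4 + (320/1120)×26.8 + (200/1120)×47.8 = 32.5179%
Post-stratified estimate weights by population shares:
  0.26×7.7 + 0.22×50.4 + 0.28×26.8 + 0.24×47.8 = 32.066%
Difference = 32.066 − 32.5179 = -0.4519 pp.

-0.5 percentage points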